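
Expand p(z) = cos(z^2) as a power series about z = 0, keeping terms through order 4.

[z^0] = 1;  [z^1] = 0;  [z^2] = 0;  [z^3] = 0;  [z^4] = -1/2.

1 - z^4/2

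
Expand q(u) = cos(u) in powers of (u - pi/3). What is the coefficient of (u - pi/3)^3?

sqrt(3)/12

Differentiate repeatedly and evaluate at the center.
q(pi/3) = 1/2
q′(pi/3) = -sqrt(3)/2
q′′(pi/3) = -1/2
q′′′(pi/3) = sqrt(3)/2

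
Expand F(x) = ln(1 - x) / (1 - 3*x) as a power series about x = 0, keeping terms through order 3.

Use 1/(1 - r) = Σ r^k on the denominator, then take the Cauchy product.
F(0) = 0
F′(0) = -1
F′′(0) = -7
F′′′(0) = -65
The Taylor polynomial is Σ F^(k)(0)/k! · x^k.

-65*x^3/6 - 7*x^2/2 - x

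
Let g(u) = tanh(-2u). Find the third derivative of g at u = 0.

From the series, [u^3] g = 8/3; multiply by 3! = 6 to get 16.

16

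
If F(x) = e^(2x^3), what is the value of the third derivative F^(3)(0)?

12

From the series, [x^3] F = 2; multiply by 3! = 6 to get 12.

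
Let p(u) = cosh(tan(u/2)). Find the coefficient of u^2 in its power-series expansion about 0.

1/8

Plug the Maclaurin series of the inner function into that of the outer and collect terms.
So c_2 = p′′(0)/2! = 1/8.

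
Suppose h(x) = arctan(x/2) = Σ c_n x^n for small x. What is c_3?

-1/24

Apply the Taylor formula c_k = f^(k)(a)/k!.
h(0) = 0
h′(0) = 1/2
h′′(0) = 0
h′′′(0) = -1/4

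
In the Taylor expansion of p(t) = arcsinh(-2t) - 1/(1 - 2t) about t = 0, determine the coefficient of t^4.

-16

Expand each term separately and add.
p(0) = -1
p′(0) = -4
p′′(0) = -8
p′′′(0) = -40
p^(4)(0) = -384
Then c_k = p^(k)(0)/k! gives each Taylor coefficient.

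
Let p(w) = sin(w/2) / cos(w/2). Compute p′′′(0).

Invert the denominator's series and multiply.
The coefficient of w^3 in the expansion is 1/24, so p′′′(0) = 3! * (1/24) = 1/4.

1/4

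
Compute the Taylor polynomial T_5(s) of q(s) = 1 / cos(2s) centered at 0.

Write the quotient as an unknown series and match coefficients against numerator = denominator · series.
q(0) = 1
q′(0) = 0
q′′(0) = 4
q′′′(0) = 0
q^(4)(0) = 80
q^(5)(0) = 0

10*s^4/3 + 2*s^2 + 1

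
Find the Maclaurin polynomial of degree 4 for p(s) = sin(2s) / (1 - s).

2*s^4/3 + 2*s^3/3 + 2*s^2 + 2*s

Take the Cauchy product of the two expansions.
p(0) = 0
p′(0) = 2
p′′(0) = 4
p′′′(0) = 4
p^(4)(0) = 16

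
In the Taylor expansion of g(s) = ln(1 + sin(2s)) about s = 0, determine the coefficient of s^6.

-64/45

Plug the Maclaurin series of the inner function into that of the outer and collect terms.
g(0) = 0
g′(0) = 2
g′′(0) = -4
g′′′(0) = 8
g^(4)(0) = -32
g^(5)(0) = 160
g^(6)(0) = -1024
So c_6 = g^(6)(0)/6! = -64/45.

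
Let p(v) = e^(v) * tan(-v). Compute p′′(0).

Multiply the two series term by term and collect like powers.
The coefficient of v^2 in the expansion is -1, so p′′(0) = 2! * (-1) = -2.

-2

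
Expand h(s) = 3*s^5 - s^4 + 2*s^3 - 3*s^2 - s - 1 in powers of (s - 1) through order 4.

14*(s - 1)^4 + 28*(s - 1)^3 + 27*(s - 1)^2 + 10*(s - 1) - 1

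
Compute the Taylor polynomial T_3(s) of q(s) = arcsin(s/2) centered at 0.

s^3/48 + s/2

Differentiate repeatedly and evaluate at the center.
q(0) = 0
q′(0) = 1/2
q′′(0) = 0
q′′′(0) = 1/8
The Taylor polynomial is Σ q^(k)(0)/k! · s^k.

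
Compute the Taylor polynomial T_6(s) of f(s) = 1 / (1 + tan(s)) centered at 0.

Write 1/(1+u) = 1 - u + u^2 - u^3 + ... and substitute the series for u.

122*s^6/45 - 32*s^5/15 + 5*s^4/3 - 4*s^3/3 + s^2 - s + 1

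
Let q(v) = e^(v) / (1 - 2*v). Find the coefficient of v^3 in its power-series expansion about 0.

79/6

Expand 1/(denominator) as a geometric series and multiply by the numerator's series.
[v^0] = 1;  [v^1] = 3;  [v^2] = 13/2;  [v^3] = 79/6.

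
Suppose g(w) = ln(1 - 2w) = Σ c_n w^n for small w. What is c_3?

g(0) = 0
g′(0) = -2
g′′(0) = -4
g′′′(0) = -16

-8/3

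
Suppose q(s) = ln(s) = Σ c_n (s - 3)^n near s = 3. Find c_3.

q(3) = ln(3)
q′(3) = 1/3
q′′(3) = -1/9
q′′′(3) = 2/27
So c_3 = q′′′(3)/3! = 1/81.

1/81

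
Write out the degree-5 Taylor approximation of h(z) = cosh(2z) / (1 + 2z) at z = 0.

Take the Cauchy product of the two expansions.
h(0) = 1
h′(0) = -2
h′′(0) = 12
h′′′(0) = -72
h^(4)(0) = 592
h^(5)(0) = -5920
Then c_k = h^(k)(0)/k! gives each Taylor coefficient.

-148*z^5/3 + 74*z^4/3 - 12*z^3 + 6*z^2 - 2*z + 1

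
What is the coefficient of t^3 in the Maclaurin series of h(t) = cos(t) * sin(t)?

Write out both Maclaurin series and multiply, keeping only the needed powers.
[t^0] = 0;  [t^1] = 1;  [t^2] = 0;  [t^3] = -2/3.

-2/3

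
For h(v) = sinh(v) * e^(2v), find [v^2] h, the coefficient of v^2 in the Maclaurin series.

Write out both Maclaurin series and multiply, keeping only the needed powers.
h(0) = 0
h′(0) = 1
h′′(0) = 4

2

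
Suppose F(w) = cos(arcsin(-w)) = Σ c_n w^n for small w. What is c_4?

-1/8

Plug the Maclaurin series of the inner function into that of the outer and collect terms.
[w^0] = 1;  [w^1] = 0;  [w^2] = -1/2;  [w^3] = 0;  [w^4] = -1/8.
So c_4 = F^(4)(0)/4! = -1/8.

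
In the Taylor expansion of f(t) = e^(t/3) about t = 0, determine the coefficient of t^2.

Use the known series and substitute for the argument.
So c_2 = f′′(0)/2! = 1/18.

1/18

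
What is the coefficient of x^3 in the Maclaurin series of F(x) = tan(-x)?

Compute the successive derivatives at the expansion point and divide by k!.
F(0) = 0
F′(0) = -1
F′′(0) = 0
F′′′(0) = -2
So c_3 = F′′′(0)/3! = -1/3.

-1/3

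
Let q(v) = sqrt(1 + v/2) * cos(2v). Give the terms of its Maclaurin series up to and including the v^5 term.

3733*v^5/24576 + 4465*v^4/6144 - 63*v^3/128 - 65*v^2/32 + v/4 + 1

Expand each factor separately, then convolve coefficients.
q(0) = 1
q′(0) = 1/4
q′′(0) = -65/16
q′′′(0) = -189/64
q^(4)(0) = 4465/256
q^(5)(0) = 18665/1024
Dividing each by k! gives the coefficients c_0, ..., c_5.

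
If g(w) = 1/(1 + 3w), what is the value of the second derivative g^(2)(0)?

From the series, [w^2] g = 9; multiply by 2! = 2 to get 18.

18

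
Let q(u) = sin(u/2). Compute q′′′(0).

The coefficient of u^3 in the expansion is -1/48, so q′′′(0) = 3! * (-1/48) = -1/8.

-1/8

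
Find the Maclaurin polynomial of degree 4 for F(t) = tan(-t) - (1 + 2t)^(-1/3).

-560*t^4/243 + 85*t^3/81 - 8*t^2/9 - t/3 - 1

Add the two expansions coefficient-wise.
F(0) = -1
F′(0) = -1/3
F′′(0) = -16/9
F′′′(0) = 170/27
F^(4)(0) = -4480/81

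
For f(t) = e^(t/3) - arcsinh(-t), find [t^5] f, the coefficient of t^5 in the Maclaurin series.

Add the two expansions coefficient-wise.
[t^0] = 1;  [t^1] = 4/3;  [t^2] = 1/18;  [t^3] = -13/81;  [t^4] = 1/1944;  [t^5] = 547/7290.

547/7290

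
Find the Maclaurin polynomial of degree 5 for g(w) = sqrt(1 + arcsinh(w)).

43*w^5/1280 + w^4/384 - w^3/48 - w^2/8 + w/2 + 1

Plug the Maclaurin series of the inner function into that of the outer and collect terms.
[w^0] = 1;  [w^1] = 1/2;  [w^2] = -1/8;  [w^3] = -1/48;  [w^4] = 1/384;  [w^5] = 43/1280.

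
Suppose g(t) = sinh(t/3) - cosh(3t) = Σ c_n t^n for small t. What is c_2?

Expand each term separately and add.

-9/2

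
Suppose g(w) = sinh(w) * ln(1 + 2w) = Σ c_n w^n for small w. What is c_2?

Expand each factor separately, then convolve coefficients.
So c_2 = g′′(0)/2! = 2.

2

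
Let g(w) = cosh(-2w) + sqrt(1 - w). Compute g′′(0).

15/4

Combine the two series term by term.
The coefficient of w^2 in the expansion is 15/8, so g′′(0) = 2! * (15/8) = 15/4.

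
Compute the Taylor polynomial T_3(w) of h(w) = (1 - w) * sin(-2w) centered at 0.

4*w^3/3 + 2*w^2 - 2*w

Distribute the polynomial across the series and collect like powers.
h(0) = 0
h′(0) = -2
h′′(0) = 4
h′′′(0) = 8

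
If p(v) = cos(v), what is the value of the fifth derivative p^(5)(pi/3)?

-sqrt(3)/2

Differentiate repeatedly and evaluate at the center.
From the series, [(v - pi/3)^5] p = -sqrt(3)/240; multiply by 5! = 120 to get -sqrt(3)/2.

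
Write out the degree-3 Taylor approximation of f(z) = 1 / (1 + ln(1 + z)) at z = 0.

-7*z^3/3 + 3*z^2/2 - z + 1

Use the geometric series for the reciprocal, then substitute.
f(0) = 1
f′(0) = -1
f′′(0) = 3
f′′′(0) = -14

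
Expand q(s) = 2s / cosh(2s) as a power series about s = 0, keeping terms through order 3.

Write the quotient as an unknown series and match coefficients against numerator = denominator · series.

-4*s^3 + 2*s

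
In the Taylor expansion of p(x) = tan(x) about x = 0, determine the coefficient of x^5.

2/15

p(0) = 0
p′(0) = 1
p′′(0) = 0
p′′′(0) = 2
p^(4)(0) = 0
p^(5)(0) = 16
Dividing each by k! gives the coefficients c_0, ..., c_5.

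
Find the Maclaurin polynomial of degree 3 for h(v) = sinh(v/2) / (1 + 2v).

97*v^3/48 - v^2 + v/2

Write out both Maclaurin series and multiply, keeping only the needed powers.
h(0) = 0
h′(0) = 1/2
h′′(0) = -2
h′′′(0) = 97/8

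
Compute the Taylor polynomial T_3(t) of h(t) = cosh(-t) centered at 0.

t^2/2 + 1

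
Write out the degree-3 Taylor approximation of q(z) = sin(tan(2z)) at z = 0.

4*z^3/3 + 2*z

Compose series: expand the inner function first, then feed it into the outer expansion.
[z^0] = 0;  [z^1] = 2;  [z^2] = 0;  [z^3] = 4/3.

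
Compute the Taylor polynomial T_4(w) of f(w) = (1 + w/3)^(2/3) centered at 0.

-7*w^4/19683 + 4*w^3/2187 - w^2/81 + 2*w/9 + 1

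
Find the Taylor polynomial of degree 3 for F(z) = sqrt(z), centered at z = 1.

F(1) = 1
F′(1) = 1/2
F′′(1) = -1/4
F′′′(1) = 3/8
Dividing each by k! gives the coefficients c_0, ..., c_3.

(z - 1)^3/16 - (z - 1)^2/8 + (z - 1)/2 + 1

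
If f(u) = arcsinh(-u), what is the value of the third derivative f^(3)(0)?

From the series, [u^3] f = 1/6; multiply by 3! = 6 to get 1.

1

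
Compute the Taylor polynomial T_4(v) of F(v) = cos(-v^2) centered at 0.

1 - v^4/2

F(0) = 1
F′(0) = 0
F′′(0) = 0
F′′′(0) = 0
F^(4)(0) = -12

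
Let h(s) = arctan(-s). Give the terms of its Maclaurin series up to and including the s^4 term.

s^3/3 - s

h(0) = 0
h′(0) = -1
h′′(0) = 0
h′′′(0) = 2
h^(4)(0) = 0
Then c_k = h^(k)(0)/k! gives each Taylor coefficient.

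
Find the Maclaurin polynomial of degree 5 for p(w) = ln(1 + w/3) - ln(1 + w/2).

-211*w^5/38880 + 65*w^4/5184 - 19*w^3/648 + 5*w^2/72 - w/6

Expand each term separately and add.
[w^0] = 0;  [w^1] = -1/6;  [w^2] = 5/72;  [w^3] = -19/648;  [w^4] = 65/5184;  [w^5] = -211/38880.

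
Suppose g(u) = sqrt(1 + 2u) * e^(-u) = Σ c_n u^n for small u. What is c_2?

Multiply the two series term by term and collect like powers.
[u^0] = 1;  [u^1] = 0;  [u^2] = -1.
So c_2 = g′′(0)/2! = -1.

-1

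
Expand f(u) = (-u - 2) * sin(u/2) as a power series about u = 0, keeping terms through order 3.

u^3/24 - u^2/2 - u

Multiply each power in the prefactor through the base expansion.
[u^0] = 0;  [u^1] = -1;  [u^2] = -1/2;  [u^3] = 1/24.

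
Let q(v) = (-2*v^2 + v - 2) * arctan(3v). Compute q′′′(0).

72

Distribute the polynomial across the series and collect like powers.
From the series, [v^3] q = 12; multiply by 3! = 6 to get 72.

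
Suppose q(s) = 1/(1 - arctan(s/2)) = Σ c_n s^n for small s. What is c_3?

Compose series: expand the inner function first, then feed it into the outer expansion.
So c_3 = q′′′(0)/3! = 1/12.

1/12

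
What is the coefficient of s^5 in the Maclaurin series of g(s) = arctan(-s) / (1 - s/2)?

Take the Cauchy product of the two expansions.
g(0) = 0
g′(0) = -1
g′′(0) = -1
g′′′(0) = 1/2
g^(4)(0) = 1
g^(5)(0) = -43/2
The Taylor polynomial is Σ g^(k)(0)/k! · s^k.

-43/240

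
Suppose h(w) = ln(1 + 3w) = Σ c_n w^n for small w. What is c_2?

[w^0] = 0;  [w^1] = 3;  [w^2] = -9/2.
So c_2 = h′′(0)/2! = -9/2.

-9/2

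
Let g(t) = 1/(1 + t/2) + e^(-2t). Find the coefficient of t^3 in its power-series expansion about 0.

-35/24

Combine the two series term by term.
g(0) = 2
g′(0) = -5/2
g′′(0) = 9/2
g′′′(0) = -35/4
So c_3 = g′′′(0)/3! = -35/24.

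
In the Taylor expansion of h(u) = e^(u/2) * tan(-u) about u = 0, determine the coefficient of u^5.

-341/1920

Expand each factor separately, then convolve coefficients.
h(0) = 0
h′(0) = -1
h′′(0) = -1
h′′′(0) = -11/4
h^(4)(0) = -9/2
h^(5)(0) = -341/16
Then c_k = h^(k)(0)/k! gives each Taylor coefficient.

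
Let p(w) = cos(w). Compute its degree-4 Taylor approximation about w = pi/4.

sqrt(2)*(w - pi/4)^4/48 + sqrt(2)*(w - pi/4)^3/12 - sqrt(2)*(w - pi/4)^2/4 - sqrt(2)*(w - pi/4)/2 + sqrt(2)/2

p(pi/4) = sqrt(2)/2
p′(pi/4) = -sqrt(2)/2
p′′(pi/4) = -sqrt(2)/2
p′′′(pi/4) = sqrt(2)/2
p^(4)(pi/4) = sqrt(2)/2
Dividing each by k! gives the coefficients c_0, ..., c_4.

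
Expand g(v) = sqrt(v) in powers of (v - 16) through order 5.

Apply the Taylor formula c_k = f^(k)(a)/k!.
g(16) = 4
g′(16) = 1/8
g′′(16) = -1/256
g′′′(16) = 3/8192
g^(4)(16) = -15/262144
g^(5)(16) = 105/8388608

7*(v - 16)^5/67108864 - 5*(v - 16)^4/2097152 + (v - 16)^3/16384 - (v - 16)^2/512 + (v - 16)/8 + 4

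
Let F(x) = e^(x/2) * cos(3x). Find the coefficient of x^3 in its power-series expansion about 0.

-107/48

Multiply the two series term by term and collect like powers.
[x^0] = 1;  [x^1] = 1/2;  [x^2] = -35/8;  [x^3] = -107/48.
So c_3 = F′′′(0)/3! = -107/48.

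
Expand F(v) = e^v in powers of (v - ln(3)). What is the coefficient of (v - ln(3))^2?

3/2

F(ln(3)) = 3
F′(ln(3)) = 3
F′′(ln(3)) = 3
So c_2 = F′′(ln(3))/2! = 3/2.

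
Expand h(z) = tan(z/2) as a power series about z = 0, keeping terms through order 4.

z^3/24 + z/2

h(0) = 0
h′(0) = 1/2
h′′(0) = 0
h′′′(0) = 1/4
h^(4)(0) = 0
Dividing each by k! gives the coefficients c_0, ..., c_4.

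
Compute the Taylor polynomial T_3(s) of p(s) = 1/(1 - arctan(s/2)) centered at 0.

s^3/12 + s^2/4 + s/2 + 1

Plug the Maclaurin series of the inner function into that of the outer and collect terms.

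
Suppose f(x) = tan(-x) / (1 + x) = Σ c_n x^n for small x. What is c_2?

Multiply the two series term by term and collect like powers.

1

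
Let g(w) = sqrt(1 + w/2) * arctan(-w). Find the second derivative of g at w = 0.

Take the Cauchy product of the two expansions.
The coefficient of w^2 in the expansion is -1/4, so g′′(0) = 2! * (-1/4) = -1/2.

-1/2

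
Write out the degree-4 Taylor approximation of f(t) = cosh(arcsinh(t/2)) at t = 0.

Let u equal the inner series; expand the outer function in u and truncate.
f(0) = 1
f′(0) = 0
f′′(0) = 1/4
f′′′(0) = 0
f^(4)(0) = -3/16

-t^4/128 + t^2/8 + 1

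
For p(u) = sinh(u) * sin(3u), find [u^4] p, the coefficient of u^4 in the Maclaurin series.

Write out both Maclaurin series and multiply, keeping only the needed powers.
[u^0] = 0;  [u^1] = 0;  [u^2] = 3;  [u^3] = 0;  [u^4] = -4.
So c_4 = p^(4)(0)/4! = -4.

-4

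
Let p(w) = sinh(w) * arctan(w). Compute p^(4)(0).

Multiply the two series term by term and collect like powers.
The coefficient of w^4 in the expansion is -1/6, so p^(4)(0) = 4! * (-1/6) = -4.

-4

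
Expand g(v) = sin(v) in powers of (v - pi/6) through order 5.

g(pi/6) = 1/2
g′(pi/6) = sqrt(3)/2
g′′(pi/6) = -1/2
g′′′(pi/6) = -sqrt(3)/2
g^(4)(pi/6) = 1/2
g^(5)(pi/6) = sqrt(3)/2
Dividing each by k! gives the coefficients c_0, ..., c_5.

sqrt(3)*(v - pi/6)^5/240 + (v - pi/6)^4/48 - sqrt(3)*(v - pi/6)^3/12 - (v - pi/6)^2/4 + sqrt(3)*(v - pi/6)/2 + 1/2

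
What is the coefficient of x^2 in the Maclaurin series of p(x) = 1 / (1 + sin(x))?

1

Use the geometric series for the reciprocal, then substitute.
p(0) = 1
p′(0) = -1
p′′(0) = 2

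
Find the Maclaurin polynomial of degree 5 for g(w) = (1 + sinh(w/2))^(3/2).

Substitute the inner expansion into the outer series and collect powers.

-39*w^5/40960 + 19*w^4/2048 + 3*w^3/128 + 3*w^2/32 + 3*w/4 + 1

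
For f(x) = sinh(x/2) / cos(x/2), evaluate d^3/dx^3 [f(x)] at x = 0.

Write the quotient as an unknown series and match coefficients against numerator = denominator · series.
The coefficient of x^3 in the expansion is 1/12, so f′′′(0) = 3! * (1/12) = 1/2.

1/2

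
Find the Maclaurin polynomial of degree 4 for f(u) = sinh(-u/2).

f(0) = 0
f′(0) = -1/2
f′′(0) = 0
f′′′(0) = -1/8
f^(4)(0) = 0

-u^3/48 - u/2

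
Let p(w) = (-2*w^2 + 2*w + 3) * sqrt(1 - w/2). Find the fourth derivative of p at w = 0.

243/256

Shift and add copies of the series according to the polynomial's terms.
The coefficient of w^4 in the expansion is 81/2048, so p^(4)(0) = 4! * (81/2048) = 243/256.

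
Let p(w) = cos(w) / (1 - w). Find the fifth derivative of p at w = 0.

Write out both Maclaurin series and multiply, keeping only the needed powers.
From the series, [w^5] p = 13/24; multiply by 5! = 120 to get 65.

65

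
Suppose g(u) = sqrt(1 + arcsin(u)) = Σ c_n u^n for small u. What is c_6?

-3169/46080

Compose series: expand the inner function first, then feed it into the outer expansion.
g(0) = 1
g′(0) = 1/2
g′′(0) = -1/4
g′′′(0) = 7/8
g^(4)(0) = -31/16
g^(5)(0) = 369/32
g^(6)(0) = -3169/64
So c_6 = g^(6)(0)/6! = -3169/46080.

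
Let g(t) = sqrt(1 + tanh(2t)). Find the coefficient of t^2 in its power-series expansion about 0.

Compose series: expand the inner function first, then feed it into the outer expansion.
g(0) = 1
g′(0) = 1
g′′(0) = -1
So c_2 = g′′(0)/2! = -1/2.

-1/2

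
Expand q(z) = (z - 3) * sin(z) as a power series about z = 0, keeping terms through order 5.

-z^5/40 - z^4/6 + z^3/2 + z^2 - 3*z

Multiply each power in the prefactor through the base expansion.
q(0) = 0
q′(0) = -3
q′′(0) = 2
q′′′(0) = 3
q^(4)(0) = -4
q^(5)(0) = -3
Then c_k = q^(k)(0)/k! gives each Taylor coefficient.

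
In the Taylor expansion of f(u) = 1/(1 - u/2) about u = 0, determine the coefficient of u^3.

1/8

Differentiate repeatedly and evaluate at the center.
f(0) = 1
f′(0) = 1/2
f′′(0) = 1/2
f′′′(0) = 3/4
So c_3 = f′′′(0)/3! = 1/8.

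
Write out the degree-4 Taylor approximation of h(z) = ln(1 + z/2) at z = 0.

-z^4/64 + z^3/24 - z^2/8 + z/2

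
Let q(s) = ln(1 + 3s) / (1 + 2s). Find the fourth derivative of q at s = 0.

Multiply the two series term by term and collect like powers.
The coefficient of s^4 in the expansion is -321/4, so q^(4)(0) = 4! * (-321/4) = -1926.

-1926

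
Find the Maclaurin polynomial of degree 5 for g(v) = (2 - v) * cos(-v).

-v^5/24 + v^4/12 + v^3/2 - v^2 - v + 2

Distribute the polynomial across the series and collect like powers.
g(0) = 2
g′(0) = -1
g′′(0) = -2
g′′′(0) = 3
g^(4)(0) = 2
g^(5)(0) = -5
The Taylor polynomial is Σ g^(k)(0)/k! · v^k.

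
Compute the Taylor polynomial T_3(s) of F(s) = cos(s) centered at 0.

F(0) = 1
F′(0) = 0
F′′(0) = -1
F′′′(0) = 0
The Taylor polynomial is Σ F^(k)(0)/k! · s^k.

1 - s^2/2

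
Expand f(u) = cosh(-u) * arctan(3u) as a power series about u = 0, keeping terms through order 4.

-15*u^3/2 + 3*u

Take the Cauchy product of the two expansions.
f(0) = 0
f′(0) = 3
f′′(0) = 0
f′′′(0) = -45
f^(4)(0) = 0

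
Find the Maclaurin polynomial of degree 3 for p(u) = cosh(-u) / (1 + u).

-3*u^3/2 + 3*u^2/2 - u + 1

Multiply the two series term by term and collect like powers.
p(0) = 1
p′(0) = -1
p′′(0) = 3
p′′′(0) = -9
The Taylor polynomial is Σ p^(k)(0)/k! · u^k.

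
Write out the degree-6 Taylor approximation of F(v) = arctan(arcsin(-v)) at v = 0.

Let u equal the inner series; expand the outer function in u and truncate.
F(0) = 0
F′(0) = -1
F′′(0) = 0
F′′′(0) = 1
F^(4)(0) = 0
F^(5)(0) = -13
F^(6)(0) = 0

-13*v^5/120 + v^3/6 - v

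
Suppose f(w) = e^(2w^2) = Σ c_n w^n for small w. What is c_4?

2

Compute the successive derivatives at the expansion point and divide by k!.
f(0) = 1
f′(0) = 0
f′′(0) = 4
f′′′(0) = 0
f^(4)(0) = 48
So c_4 = f^(4)(0)/4! = 2.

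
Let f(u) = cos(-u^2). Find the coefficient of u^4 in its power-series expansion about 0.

-1/2

[u^0] = 1;  [u^1] = 0;  [u^2] = 0;  [u^3] = 0;  [u^4] = -1/2.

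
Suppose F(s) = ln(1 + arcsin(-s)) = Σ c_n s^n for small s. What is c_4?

-5/12

Plug the Maclaurin series of the inner function into that of the outer and collect terms.
F(0) = 0
F′(0) = -1
F′′(0) = -1
F′′′(0) = -3
F^(4)(0) = -10
Dividing each by k! gives the coefficients c_0, ..., c_4.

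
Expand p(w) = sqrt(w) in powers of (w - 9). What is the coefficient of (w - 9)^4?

-5/279936

[(w - 9)^0] = 3;  [(w - 9)^1] = 1/6;  [(w - 9)^2] = -1/216;  [(w - 9)^3] = 1/3888;  [(w - 9)^4] = -5/279936.
So c_4 = p^(4)(9)/4! = -5/279936.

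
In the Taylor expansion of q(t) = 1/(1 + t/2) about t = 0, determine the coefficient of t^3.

Compute the successive derivatives at the expansion point and divide by k!.
q(0) = 1
q′(0) = -1/2
q′′(0) = 1/2
q′′′(0) = -3/4
So c_3 = q′′′(0)/3! = -1/8.

-1/8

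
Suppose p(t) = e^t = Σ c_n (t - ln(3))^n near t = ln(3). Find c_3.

1/2

Apply the Taylor formula c_k = f^(k)(a)/k!.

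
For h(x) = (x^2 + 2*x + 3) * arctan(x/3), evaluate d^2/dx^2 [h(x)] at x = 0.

Shift and add copies of the series according to the polynomial's terms.
From the series, [x^2] h = 2/3; multiply by 2! = 2 to get 4/3.

4/3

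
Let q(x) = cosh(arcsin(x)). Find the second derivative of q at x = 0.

1

Substitute the inner expansion into the outer series and collect powers.
The coefficient of x^2 in the expansion is 1/2, so q′′(0) = 2! * (1/2) = 1.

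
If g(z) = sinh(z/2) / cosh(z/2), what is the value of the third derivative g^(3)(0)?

-1/4

Write the quotient as an unknown series and match coefficients against numerator = denominator · series.
The coefficient of z^3 in the expansion is -1/24, so g′′′(0) = 3! * (-1/24) = -1/4.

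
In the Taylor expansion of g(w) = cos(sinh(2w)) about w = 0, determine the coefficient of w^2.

Compose series: expand the inner function first, then feed it into the outer expansion.
[w^0] = 1;  [w^1] = 0;  [w^2] = -2.

-2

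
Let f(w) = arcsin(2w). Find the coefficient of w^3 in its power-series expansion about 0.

4/3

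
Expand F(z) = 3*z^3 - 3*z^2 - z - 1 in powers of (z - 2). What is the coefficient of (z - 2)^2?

F(2) = 9
F′(2) = 23
F′′(2) = 30

15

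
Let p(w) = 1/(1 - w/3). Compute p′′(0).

The coefficient of w^2 in the expansion is 1/9, so p′′(0) = 2! * (1/9) = 2/9.

2/9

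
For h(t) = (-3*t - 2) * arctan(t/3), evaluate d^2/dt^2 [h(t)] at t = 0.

-2

Multiply each power in the prefactor through the base expansion.
The coefficient of t^2 in the expansion is -1, so h′′(0) = 2! * (-1) = -2.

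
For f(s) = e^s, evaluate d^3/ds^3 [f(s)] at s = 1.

e

The coefficient of (s - 1)^3 in the expansion is e/6, so f′′′(1) = 3! * (e/6) = e.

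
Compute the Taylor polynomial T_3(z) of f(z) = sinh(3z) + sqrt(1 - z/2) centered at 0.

Add the two expansions coefficient-wise.
[z^0] = 1;  [z^1] = 11/4;  [z^2] = -1/32;  [z^3] = 575/128.

575*z^3/128 - z^2/32 + 11*z/4 + 1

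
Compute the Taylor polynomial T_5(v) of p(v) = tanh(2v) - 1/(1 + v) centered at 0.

Add the two expansions coefficient-wise.
p(0) = -1
p′(0) = 3
p′′(0) = -2
p′′′(0) = -10
p^(4)(0) = -24
p^(5)(0) = 632
The Taylor polynomial is Σ p^(k)(0)/k! · v^k.

79*v^5/15 - v^4 - 5*v^3/3 - v^2 + 3*v - 1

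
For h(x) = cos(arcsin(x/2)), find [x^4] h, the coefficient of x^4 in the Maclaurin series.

-1/128

Substitute the inner expansion into the outer series and collect powers.
h(0) = 1
h′(0) = 0
h′′(0) = -1/4
h′′′(0) = 0
h^(4)(0) = -3/16
So c_4 = h^(4)(0)/4! = -1/128.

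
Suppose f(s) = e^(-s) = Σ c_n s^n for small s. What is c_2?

1/2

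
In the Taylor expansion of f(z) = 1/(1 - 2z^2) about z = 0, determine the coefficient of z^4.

4

f(0) = 1
f′(0) = 0
f′′(0) = 4
f′′′(0) = 0
f^(4)(0) = 96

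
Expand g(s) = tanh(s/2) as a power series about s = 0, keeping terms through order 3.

g(0) = 0
g′(0) = 1/2
g′′(0) = 0
g′′′(0) = -1/4

-s^3/24 + s/2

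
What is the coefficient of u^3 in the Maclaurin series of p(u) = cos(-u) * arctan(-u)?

5/6

Multiply the two series term by term and collect like powers.
[u^0] = 0;  [u^1] = -1;  [u^2] = 0;  [u^3] = 5/6.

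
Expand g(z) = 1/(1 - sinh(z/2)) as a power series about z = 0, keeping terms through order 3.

7*z^3/48 + z^2/4 + z/2 + 1

Plug the Maclaurin series of the inner function into that of the outer and collect terms.
g(0) = 1
g′(0) = 1/2
g′′(0) = 1/2
g′′′(0) = 7/8
Then c_k = g^(k)(0)/k! gives each Taylor coefficient.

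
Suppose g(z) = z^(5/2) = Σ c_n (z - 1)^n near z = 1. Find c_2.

15/8

g(1) = 1
g′(1) = 5/2
g′′(1) = 15/4
So c_2 = g′′(1)/2! = 15/8.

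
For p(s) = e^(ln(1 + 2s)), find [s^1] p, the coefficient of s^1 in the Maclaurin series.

Plug the Maclaurin series of the inner function into that of the outer and collect terms.
[s^0] = 1;  [s^1] = 2.

2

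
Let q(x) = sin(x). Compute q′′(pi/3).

-sqrt(3)/2

From the series, [(x - pi/3)^2] q = -sqrt(3)/4; multiply by 2! = 2 to get -sqrt(3)/2.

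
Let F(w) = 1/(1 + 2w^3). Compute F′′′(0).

The coefficient of w^3 in the expansion is -2, so F′′′(0) = 3! * (-2) = -12.

-12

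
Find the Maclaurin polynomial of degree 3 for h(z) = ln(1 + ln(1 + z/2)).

Let u equal the inner series; expand the outer function in u and truncate.

7*z^3/48 - z^2/4 + z/2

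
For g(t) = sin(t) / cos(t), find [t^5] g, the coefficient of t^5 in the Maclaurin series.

2/15

Invert the denominator's series and multiply.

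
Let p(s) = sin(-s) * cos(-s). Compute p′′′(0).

4

Multiply the two series term by term and collect like powers.
The coefficient of s^3 in the expansion is 2/3, so p′′′(0) = 3! * (2/3) = 4.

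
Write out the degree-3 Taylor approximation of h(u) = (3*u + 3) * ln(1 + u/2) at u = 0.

-u^3/4 + 9*u^2/8 + 3*u/2

Shift and add copies of the series according to the polynomial's terms.
h(0) = 0
h′(0) = 3/2
h′′(0) = 9/4
h′′′(0) = -3/2
Then c_k = h^(k)(0)/k! gives each Taylor coefficient.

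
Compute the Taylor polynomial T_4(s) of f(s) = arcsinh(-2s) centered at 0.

4*s^3/3 - 2*s

f(0) = 0
f′(0) = -2
f′′(0) = 0
f′′′(0) = 8
f^(4)(0) = 0
The Taylor polynomial is Σ f^(k)(0)/k! · s^k.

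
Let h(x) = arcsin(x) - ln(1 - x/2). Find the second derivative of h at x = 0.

1/4

Expand each term separately and add.
From the series, [x^2] h = 1/8; multiply by 2! = 2 to get 1/4.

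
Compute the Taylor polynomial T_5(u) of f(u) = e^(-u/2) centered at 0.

-u^5/3840 + u^4/384 - u^3/48 + u^2/8 - u/2 + 1

[u^0] = 1;  [u^1] = -1/2;  [u^2] = 1/8;  [u^3] = -1/48;  [u^4] = 1/384;  [u^5] = -1/3840.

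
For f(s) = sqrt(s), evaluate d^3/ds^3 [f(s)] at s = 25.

Differentiate repeatedly and evaluate at the center.
The coefficient of (s - 25)^3 in the expansion is 1/50000, so f′′′(25) = 3! * (1/50000) = 3/25000.

3/25000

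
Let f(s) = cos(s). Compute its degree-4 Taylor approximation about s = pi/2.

Differentiate repeatedly and evaluate at the center.

(s - pi/2)^3/6 - (s - pi/2)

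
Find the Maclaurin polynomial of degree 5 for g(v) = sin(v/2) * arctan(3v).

-73*v^4/16 + 3*v^2/2

Expand each factor separately, then convolve coefficients.
[v^0] = 0;  [v^1] = 0;  [v^2] = 3/2;  [v^3] = 0;  [v^4] = -73/16;  [v^5] = 0.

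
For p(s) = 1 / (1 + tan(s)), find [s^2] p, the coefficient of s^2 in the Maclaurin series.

Use the geometric series for the reciprocal, then substitute.
p(0) = 1
p′(0) = -1
p′′(0) = 2
Then c_k = p^(k)(0)/k! gives each Taylor coefficient.

1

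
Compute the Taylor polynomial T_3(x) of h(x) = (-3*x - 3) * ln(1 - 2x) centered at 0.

Shift and add copies of the series according to the polynomial's terms.
h(0) = 0
h′(0) = 6
h′′(0) = 24
h′′′(0) = 84
The Taylor polynomial is Σ h^(k)(0)/k! · x^k.

14*x^3 + 12*x^2 + 6*x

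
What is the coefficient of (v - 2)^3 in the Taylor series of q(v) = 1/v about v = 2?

Apply the Taylor formula c_k = f^(k)(a)/k!.
[(v - 2)^0] = 1/2;  [(v - 2)^1] = -1/4;  [(v - 2)^2] = 1/8;  [(v - 2)^3] = -1/16.
So c_3 = q′′′(2)/3! = -1/16.

-1/16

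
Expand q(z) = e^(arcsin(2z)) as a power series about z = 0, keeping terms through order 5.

Plug the Maclaurin series of the inner function into that of the outer and collect terms.
q(0) = 1
q′(0) = 2
q′′(0) = 4
q′′′(0) = 16
q^(4)(0) = 80
q^(5)(0) = 640
Dividing each by k! gives the coefficients c_0, ..., c_5.

16*z^5/3 + 10*z^4/3 + 8*z^3/3 + 2*z^2 + 2*z + 1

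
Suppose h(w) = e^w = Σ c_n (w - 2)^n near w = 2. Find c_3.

e^(2)/6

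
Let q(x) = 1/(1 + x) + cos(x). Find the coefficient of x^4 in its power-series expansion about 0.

Expand each term separately and add.
So c_4 = q^(4)(0)/4! = 25/24.

25/24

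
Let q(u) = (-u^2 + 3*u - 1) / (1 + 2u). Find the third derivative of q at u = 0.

Multiply each power in the prefactor through the base expansion.
The coefficient of u^3 in the expansion is 22, so q′′′(0) = 3! * (22) = 132.

132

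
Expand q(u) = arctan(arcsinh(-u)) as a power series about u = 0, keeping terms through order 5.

Substitute the inner expansion into the outer series and collect powers.
q(0) = 0
q′(0) = -1
q′′(0) = 0
q′′′(0) = 3
q^(4)(0) = 0
q^(5)(0) = -53

-53*u^5/120 + u^3/2 - u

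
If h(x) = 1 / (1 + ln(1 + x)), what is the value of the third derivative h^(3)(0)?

-14

Expand as Σ (-1)^k u^k with u equal to the inner function's series.
From the series, [x^3] h = -7/3; multiply by 3! = 6 to get -14.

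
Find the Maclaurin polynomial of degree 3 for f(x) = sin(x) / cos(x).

Invert the denominator's series and multiply.
f(0) = 0
f′(0) = 1
f′′(0) = 0
f′′′(0) = 2

x^3/3 + x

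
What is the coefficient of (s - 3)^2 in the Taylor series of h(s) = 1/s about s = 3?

1/27

Compute the successive derivatives at the expansion point and divide by k!.
h(3) = 1/3
h′(3) = -1/9
h′′(3) = 2/27
The Taylor polynomial is Σ h^(k)(3)/k! · (s - 3)^k.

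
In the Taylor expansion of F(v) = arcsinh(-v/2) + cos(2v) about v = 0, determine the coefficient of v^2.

-2

Add the two expansions coefficient-wise.
F(0) = 1
F′(0) = -1/2
F′′(0) = -4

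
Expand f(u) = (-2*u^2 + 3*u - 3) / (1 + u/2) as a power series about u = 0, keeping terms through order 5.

17*u^5/32 - 17*u^4/16 + 17*u^3/8 - 17*u^2/4 + 9*u/2 - 3

Distribute the polynomial across the series and collect like powers.
f(0) = -3
f′(0) = 9/2
f′′(0) = -17/2
f′′′(0) = 51/4
f^(4)(0) = -51/2
f^(5)(0) = 255/4
Dividing each by k! gives the coefficients c_0, ..., c_5.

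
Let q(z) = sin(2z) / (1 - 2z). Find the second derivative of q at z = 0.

Take the Cauchy product of the two expansions.
From the series, [z^2] q = 4; multiply by 2! = 2 to get 8.

8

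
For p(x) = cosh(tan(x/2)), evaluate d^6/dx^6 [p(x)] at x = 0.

177/64

Let u equal the inner series; expand the outer function in u and truncate.
The coefficient of x^6 in the expansion is 59/15360, so p^(6)(0) = 6! * (59/15360) = 177/64.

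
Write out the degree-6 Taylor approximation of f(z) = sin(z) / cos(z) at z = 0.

Invert the denominator's series and multiply.
f(0) = 0
f′(0) = 1
f′′(0) = 0
f′′′(0) = 2
f^(4)(0) = 0
f^(5)(0) = 16
f^(6)(0) = 0

2*z^5/15 + z^3/3 + z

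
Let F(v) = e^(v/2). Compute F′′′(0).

1/8

The coefficient of v^3 in the expansion is 1/48, so F′′′(0) = 3! * (1/48) = 1/8.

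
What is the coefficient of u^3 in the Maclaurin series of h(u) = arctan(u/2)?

-1/24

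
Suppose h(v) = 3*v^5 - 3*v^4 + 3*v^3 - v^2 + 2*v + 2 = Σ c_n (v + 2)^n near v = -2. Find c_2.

-331

[(v + 2)^0] = -174;  [(v + 2)^1] = 378;  [(v + 2)^2] = -331.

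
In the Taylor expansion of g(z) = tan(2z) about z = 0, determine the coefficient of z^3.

Use the known series and substitute for the argument.

8/3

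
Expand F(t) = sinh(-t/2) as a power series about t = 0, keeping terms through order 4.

-t^3/48 - t/2

Differentiate repeatedly and evaluate at the center.
F(0) = 0
F′(0) = -1/2
F′′(0) = 0
F′′′(0) = -1/8
F^(4)(0) = 0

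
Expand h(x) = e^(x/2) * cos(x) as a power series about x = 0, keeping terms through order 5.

Expand each factor separately, then convolve coefficients.
[x^0] = 1;  [x^1] = 1/2;  [x^2] = -3/8;  [x^3] = -11/48;  [x^4] = -7/384;  [x^5] = 41/3840.

41*x^5/3840 - 7*x^4/384 - 11*x^3/48 - 3*x^2/8 + x/2 + 1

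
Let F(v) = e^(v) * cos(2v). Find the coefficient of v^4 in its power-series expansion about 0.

-7/24

Write out both Maclaurin series and multiply, keeping only the needed powers.
[v^0] = 1;  [v^1] = 1;  [v^2] = -3/2;  [v^3] = -11/6;  [v^4] = -7/24.
So c_4 = F^(4)(0)/4! = -7/24.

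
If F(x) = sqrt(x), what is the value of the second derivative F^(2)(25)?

The coefficient of (x - 25)^2 in the expansion is -1/1000, so F′′(25) = 2! * (-1/1000) = -1/500.

-1/500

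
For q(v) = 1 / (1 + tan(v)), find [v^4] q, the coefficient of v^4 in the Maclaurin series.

Write 1/(1+u) = 1 - u + u^2 - u^3 + ... and substitute the series for u.

5/3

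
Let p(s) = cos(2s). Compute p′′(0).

-4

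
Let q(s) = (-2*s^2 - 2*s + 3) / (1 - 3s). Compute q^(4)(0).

Shift and add copies of the series according to the polynomial's terms.
From the series, [s^4] q = 171; multiply by 4! = 24 to get 4104.

4104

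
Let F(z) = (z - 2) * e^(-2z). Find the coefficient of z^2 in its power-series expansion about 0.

Multiply each power in the prefactor through the base expansion.
[z^0] = -2;  [z^1] = 5;  [z^2] = -6.
So c_2 = F′′(0)/2! = -6.

-6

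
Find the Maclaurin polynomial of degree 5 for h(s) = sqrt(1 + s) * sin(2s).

341*s^5/960 - 13*s^4/24 - 19*s^3/12 + s^2 + 2*s

Multiply the two series term by term and collect like powers.
h(0) = 0
h′(0) = 2
h′′(0) = 2
h′′′(0) = -19/2
h^(4)(0) = -13
h^(5)(0) = 341/8
Dividing each by k! gives the coefficients c_0, ..., c_5.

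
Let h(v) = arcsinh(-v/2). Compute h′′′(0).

Apply the Taylor formula c_k = f^(k)(a)/k!.
From the series, [v^3] h = 1/48; multiply by 3! = 6 to get 1/8.

1/8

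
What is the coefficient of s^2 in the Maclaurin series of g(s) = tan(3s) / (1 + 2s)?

Take the Cauchy product of the two expansions.
g(0) = 0
g′(0) = 3
g′′(0) = -12

-6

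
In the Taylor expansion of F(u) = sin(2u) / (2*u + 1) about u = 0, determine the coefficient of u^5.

Multiply the numerator's expansion by the denominator's geometric series.
[u^0] = 0;  [u^1] = 2;  [u^2] = -4;  [u^3] = 20/3;  [u^4] = -40/3;  [u^5] = 404/15.
So c_5 = F^(5)(0)/5! = 404/15.

404/15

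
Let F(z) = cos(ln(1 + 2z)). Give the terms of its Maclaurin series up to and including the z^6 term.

Let u equal the inner series; expand the outer function in u and truncate.
F(0) = 1
F′(0) = 0
F′′(0) = -4
F′′′(0) = 24
F^(4)(0) = -160
F^(5)(0) = 1280
F^(6)(0) = -12160

-152*z^6/9 + 32*z^5/3 - 20*z^4/3 + 4*z^3 - 2*z^2 + 1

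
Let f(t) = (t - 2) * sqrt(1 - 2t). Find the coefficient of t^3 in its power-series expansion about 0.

Shift and add copies of the series according to the polynomial's terms.
f(0) = -2
f′(0) = 3
f′′(0) = 0
f′′′(0) = 3
So c_3 = f′′′(0)/3! = 1/2.

1/2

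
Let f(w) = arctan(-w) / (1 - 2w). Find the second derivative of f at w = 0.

-4

Multiply the two series term by term and collect like powers.
From the series, [w^2] f = -2; multiply by 2! = 2 to get -4.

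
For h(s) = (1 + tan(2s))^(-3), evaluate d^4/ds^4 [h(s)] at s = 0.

Compose series: expand the inner function first, then feed it into the outer expansion.
From the series, [s^4] h = 304; multiply by 4! = 24 to get 7296.

7296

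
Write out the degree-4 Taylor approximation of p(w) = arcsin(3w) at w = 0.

Compute the successive derivatives at the expansion point and divide by k!.
p(0) = 0
p′(0) = 3
p′′(0) = 0
p′′′(0) = 27
p^(4)(0) = 0

9*w^3/2 + 3*w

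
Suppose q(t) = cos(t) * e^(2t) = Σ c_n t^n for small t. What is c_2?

Expand each factor separately, then convolve coefficients.
q(0) = 1
q′(0) = 2
q′′(0) = 3
The Taylor polynomial is Σ q^(k)(0)/k! · t^k.

3/2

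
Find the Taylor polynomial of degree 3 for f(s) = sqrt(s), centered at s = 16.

(s - 16)^3/16384 - (s - 16)^2/512 + (s - 16)/8 + 4

Use the known series and substitute for the argument.
f(16) = 4
f′(16) = 1/8
f′′(16) = -1/256
f′′′(16) = 3/8192
The Taylor polynomial is Σ f^(k)(16)/k! · (s - 16)^k.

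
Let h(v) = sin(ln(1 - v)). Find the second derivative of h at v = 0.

Plug the Maclaurin series of the inner function into that of the outer and collect terms.
The coefficient of v^2 in the expansion is -1/2, so h′′(0) = 2! * (-1/2) = -1.

-1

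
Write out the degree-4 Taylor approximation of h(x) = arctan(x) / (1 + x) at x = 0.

Write out both Maclaurin series and multiply, keeping only the needed powers.
h(0) = 0
h′(0) = 1
h′′(0) = -2
h′′′(0) = 4
h^(4)(0) = -16

-2*x^4/3 + 2*x^3/3 - x^2 + x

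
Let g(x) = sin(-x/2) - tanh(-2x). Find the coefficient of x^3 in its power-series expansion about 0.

Expand each term separately and add.
So c_3 = g′′′(0)/3! = -127/48.

-127/48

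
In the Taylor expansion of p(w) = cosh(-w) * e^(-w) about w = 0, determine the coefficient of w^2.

Take the Cauchy product of the two expansions.
p(0) = 1
p′(0) = -1
p′′(0) = 2
Dividing each by k! gives the coefficients c_0, ..., c_2.

1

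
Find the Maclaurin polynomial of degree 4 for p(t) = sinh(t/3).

t^3/162 + t/3

Use the known series and substitute for the argument.
[t^0] = 0;  [t^1] = 1/3;  [t^2] = 0;  [t^3] = 1/162;  [t^4] = 0.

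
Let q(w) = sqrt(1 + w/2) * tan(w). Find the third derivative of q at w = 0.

29/16

Take the Cauchy product of the two expansions.
The coefficient of w^3 in the expansion is 29/96, so q′′′(0) = 3! * (29/96) = 29/16.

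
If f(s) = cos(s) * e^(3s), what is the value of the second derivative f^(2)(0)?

Expand each factor separately, then convolve coefficients.
The coefficient of s^2 in the expansion is 4, so f′′(0) = 2! * (4) = 8.

8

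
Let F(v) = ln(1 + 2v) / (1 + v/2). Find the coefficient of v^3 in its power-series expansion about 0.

25/6

Multiply the two series term by term and collect like powers.
[v^0] = 0;  [v^1] = 2;  [v^2] = -3;  [v^3] = 25/6.
So c_3 = F′′′(0)/3! = 25/6.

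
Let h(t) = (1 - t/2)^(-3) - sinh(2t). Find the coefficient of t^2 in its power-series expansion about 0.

Combine the two series term by term.
h(0) = 1
h′(0) = -1/2
h′′(0) = 3
So c_2 = h′′(0)/2! = 3/2.

3/2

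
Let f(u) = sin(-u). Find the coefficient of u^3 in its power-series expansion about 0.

f(0) = 0
f′(0) = -1
f′′(0) = 0
f′′′(0) = 1

1/6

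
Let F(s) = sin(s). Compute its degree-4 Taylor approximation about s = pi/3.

sqrt(3)*(s - pi/3)^4/48 - (s - pi/3)^3/12 - sqrt(3)*(s - pi/3)^2/4 + (s - pi/3)/2 + sqrt(3)/2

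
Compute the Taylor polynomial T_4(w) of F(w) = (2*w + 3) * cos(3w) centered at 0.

Shift and add copies of the series according to the polynomial's terms.
F(0) = 3
F′(0) = 2
F′′(0) = -27
F′′′(0) = -54
F^(4)(0) = 243
Then c_k = F^(k)(0)/k! gives each Taylor coefficient.

81*w^4/8 - 9*w^3 - 27*w^2/2 + 2*w + 3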